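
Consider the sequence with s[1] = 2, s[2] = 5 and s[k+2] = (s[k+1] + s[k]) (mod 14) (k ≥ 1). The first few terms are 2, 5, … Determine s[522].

9

Listing terms: s[1] = 2; s[2] = 5; s[3] = 7; s[4] = 12; s[5] = 5; s[6] = 3; s[7] = 8; s[8] = 11; s[9] = 5; s[10] = 2; s[11] = 7; s[12] = 9; s[13] = 2; s[14] = 11; s[15] = 13; s[16] = 10; s[17] = 9; s[18] = 5; s[19] = 0; s[20] = 5; s[21] = 5; s[22] = 10; s[23] = 1; s[24] = 11; s[25] = 12; s[26] = 9; s[27] = 7; s[28] = 2; s[29] = 9; s[30] = 11; s[31] = 6; s[32] = 3; s[33] = 9; s[34] = 12; s[35] = 7; s[36] = 5; s[37] = 12; s[38] = 3; s[39] = 1; s[40] = 4; s[41] = 5; s[42] = 9; s[43] = 0; s[44] = 9; s[45] = 9; s[46] = 4; s[47] = 13; s[48] = 3; s[49] = 2; s[50] = 5.
The sequence repeats with period 48.
So s[522] = s[1 + ((522-1) mod 48)] = s[42] = 9.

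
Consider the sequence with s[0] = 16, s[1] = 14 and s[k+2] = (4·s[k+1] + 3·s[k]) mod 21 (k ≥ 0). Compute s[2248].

s[0] = 16,  s[1] = 14,  s[2] = 20,  s[3] = 17,  s[4] = 2,  s[5] = 17,  s[6] = 11,  s[7] = 11,  s[8] = 14,  s[9] = 5,  s[10] = 20,  s[11] = 11,  s[12] = 20,  s[13] = 8,  s[14] = 8,  s[15] = 14,  s[16] = 17,  s[17] = 5,  s[18] = 8,  s[19] = 5,  s[20] = 2,  s[21] = 2,  s[22] = 14,  s[23] = 20.
Since (s[22], s[23]) = (s[1], s[2]) = (14, 20) (two consecutive terms determine the rest), the sequence is eventually periodic: after a pre-period of length 1 it cycles with period 21.
For k ≥ 1, s[k] depends only on (k - 1) mod 21. (2248 - 1) mod 21 = 0, so s[2248] = s[1] = 14.

14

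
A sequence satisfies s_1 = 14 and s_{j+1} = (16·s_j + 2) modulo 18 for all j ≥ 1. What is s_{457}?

s_1 = 14; s_2 = 10; s_3 = 0; s_4 = 2; s_5 = 16; s_6 = 6; s_7 = 8; s_8 = 4; s_9 = 12; s_{10} = 14.
Since s_{10} = s_1 = 14, the sequence is periodic with period 9.
So s_{457} = s_{1 + ((457-1) mod 9)} = s_7 = 8.

8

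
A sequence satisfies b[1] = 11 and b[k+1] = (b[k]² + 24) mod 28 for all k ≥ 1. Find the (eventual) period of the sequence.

3

Listing terms: b[1] = 11,  b[2] = 5,  b[3] = 21,  b[4] = 17,  b[5] = 5.
Since b[5] = b[2] = 5, the sequence is eventually periodic: after a pre-period of length 1 it cycles with period 3.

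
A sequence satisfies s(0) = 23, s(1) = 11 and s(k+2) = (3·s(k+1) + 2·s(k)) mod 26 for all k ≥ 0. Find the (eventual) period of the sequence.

Listing terms: s(0) = 23; s(1) = 11; s(2) = 1; s(3) = 25; s(4) = 25; s(5) = 21; s(6) = 9; s(7) = 17; s(8) = 17; s(9) = 7; s(10) = 3; s(11) = 23; s(12) = 23; s(13) = 11.
Since (s(12), s(13)) = (s(0), s(1)) = (23, 11) (two consecutive terms determine the rest), the sequence is periodic with period 12.

12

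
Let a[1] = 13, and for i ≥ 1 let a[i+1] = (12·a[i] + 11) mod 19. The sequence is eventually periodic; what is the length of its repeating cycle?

6

Computing terms: a[1] = 13, a[2] = 15, a[3] = 1, a[4] = 4, a[5] = 2, a[6] = 16, a[7] = 13.
Since a[7] = a[1] = 13, the sequence is periodic with period 6.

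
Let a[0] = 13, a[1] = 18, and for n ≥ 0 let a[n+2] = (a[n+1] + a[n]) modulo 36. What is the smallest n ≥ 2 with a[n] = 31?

2

Computing terms: a[0] = 13; a[1] = 18; a[2] = 31; a[3] = 13; a[4] = 8; a[5] = 21; a[6] = 29; a[7] = 14; a[8] = 7; a[9] = 21; a[10] = 28; a[11] = 13; a[12] = 5; a[13] = 18; a[14] = 23; a[15] = 5; a[16] = 28; a[17] = 33; a[18] = 25; a[19] = 22; a[20] = 11; a[21] = 33; a[22] = 8; a[23] = 5; a[24] = 13; a[25] = 18.
The sequence repeats with period 24.
The value 31 first appears (with n ≥ 2) at a[2].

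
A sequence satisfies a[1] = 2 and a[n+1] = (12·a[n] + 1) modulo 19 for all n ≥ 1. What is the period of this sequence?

6

Listing terms: a[1] = 2,  a[2] = 6,  a[3] = 16,  a[4] = 3,  a[5] = 18,  a[6] = 8,  a[7] = 2.
Since a[7] = a[1] = 2, the sequence is periodic with period 6.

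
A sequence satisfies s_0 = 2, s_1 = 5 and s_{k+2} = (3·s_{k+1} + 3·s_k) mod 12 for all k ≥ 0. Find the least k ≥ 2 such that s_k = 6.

3

Computing terms: s_0 = 2; s_1 = 5; s_2 = 9; s_3 = 6; s_4 = 9; s_5 = 9; s_6 = 6.
Since (s_5, s_6) = (s_2, s_3) = (9, 6) (two consecutive terms determine the rest), the sequence is eventually periodic: after a pre-period of length 2 it cycles with period 3.
The value 6 first appears (with k ≥ 2) at s_3.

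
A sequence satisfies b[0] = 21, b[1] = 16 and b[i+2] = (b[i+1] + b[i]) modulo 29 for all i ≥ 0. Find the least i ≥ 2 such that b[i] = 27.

Listing terms: b[0] = 21; b[1] = 16; b[2] = 8; b[3] = 24; b[4] = 3; b[5] = 27; b[6] = 1; b[7] = 28; b[8] = 0; b[9] = 28; b[10] = 28; b[11] = 27; b[12] = 26; b[13] = 24; b[14] = 21; b[15] = 16.
The sequence repeats with period 14.
The value 27 first appears (with i ≥ 2) at b[5].

5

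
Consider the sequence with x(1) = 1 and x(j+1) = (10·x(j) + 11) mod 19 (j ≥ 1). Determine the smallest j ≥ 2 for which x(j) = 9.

x(1) = 1,  x(2) = 2,  x(3) = 12,  x(4) = 17,  x(5) = 10,  x(6) = 16,  x(7) = 0,  x(8) = 11,  x(9) = 7,  x(10) = 5,  x(11) = 4,  x(12) = 13,  x(13) = 8,  x(14) = 15,  x(15) = 9,  x(16) = 6,  x(17) = 14,  x(18) = 18,  x(19) = 1.
Since x(19) = x(1) = 1, the sequence is periodic with period 18.
The value 9 first appears (with j ≥ 2) at x(15).

15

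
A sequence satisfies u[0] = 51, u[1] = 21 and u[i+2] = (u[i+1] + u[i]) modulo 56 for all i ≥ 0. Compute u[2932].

53

u[0] = 51,  u[1] = 21,  u[2] = 16,  u[3] = 37,  u[4] = 53,  u[5] = 34,  u[6] = 31,  u[7] = 9,  u[8] = 40,  u[9] = 49,  u[10] = 33,  u[11] = 26,  u[12] = 3,  u[13] = 29,  u[14] = 32,  u[15] = 5,  u[16] = 37,  u[17] = 42,  u[18] = 23,  u[19] = 9,  u[20] = 32,  u[21] = 41,  u[22] = 17,  u[23] = 2,  u[24] = 19,  u[25] = 21,  u[26] = 40,  u[27] = 5,  u[28] = 45,  u[29] = 50,  u[30] = 39,  u[31] = 33,  u[32] = 16,  u[33] = 49,  u[34] = 9,  u[35] = 2,  u[36] = 11,  u[37] = 13,  u[38] = 24,  u[39] = 37,  u[40] = 5,  u[41] = 42,  u[42] = 47,  u[43] = 33,  u[44] = 24,  u[45] = 1,  u[46] = 25,  u[47] = 26,  u[48] = 51,  u[49] = 21.
The sequence repeats with period 48.
(2932 - 0) mod 48 = 4, so u[2932] = u[4] = 53.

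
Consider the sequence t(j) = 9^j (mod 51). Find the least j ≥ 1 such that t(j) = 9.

1

t(0) = 1; t(1) = 9; t(2) = 30; t(3) = 15; t(4) = 33; t(5) = 42; t(6) = 21; t(7) = 36; t(8) = 18; t(9) = 9.
Since t(9) = t(1) = 9, the sequence is eventually periodic: after a pre-period of length 1 it cycles with period 8.
The value 9 first appears (with j ≥ 1) at t(1).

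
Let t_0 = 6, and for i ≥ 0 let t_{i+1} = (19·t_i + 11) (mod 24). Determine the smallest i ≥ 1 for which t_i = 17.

We have t_0 = 6, t_1 = 5, t_2 = 10, t_3 = 9, t_4 = 14, t_5 = 13, t_6 = 18, t_7 = 17, t_8 = 22, t_9 = 21, t_{10} = 2, t_{11} = 1, t_{12} = 6.
The sequence repeats with period 12.
The value 17 first appears (with i ≥ 1) at t_7.

7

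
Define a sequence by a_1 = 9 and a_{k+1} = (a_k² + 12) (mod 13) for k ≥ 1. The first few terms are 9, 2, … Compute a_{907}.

Listing terms: a_1 = 9,  a_2 = 2,  a_3 = 3,  a_4 = 8,  a_5 = 11,  a_6 = 3.
Since a_6 = a_3 = 3, the sequence is eventually periodic: after a pre-period of length 2 it cycles with period 3.
For k ≥ 3, a_k depends only on (k - 3) mod 3. (907 - 3) mod 3 = 1, so a_{907} = a_4 = 8.

8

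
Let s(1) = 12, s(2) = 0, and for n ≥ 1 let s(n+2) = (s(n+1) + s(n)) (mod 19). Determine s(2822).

18

Computing terms: s(1) = 12; s(2) = 0; s(3) = 12; s(4) = 12; s(5) = 5; s(6) = 17; s(7) = 3; s(8) = 1; s(9) = 4; s(10) = 5; s(11) = 9; s(12) = 14; s(13) = 4; s(14) = 18; s(15) = 3; s(16) = 2; s(17) = 5; s(18) = 7; s(19) = 12; s(20) = 0.
Since (s(19), s(20)) = (s(1), s(2)) = (12, 0) (two consecutive terms determine the rest), the sequence is periodic with period 18.
(2822 - 1) mod 18 = 13, so s(2822) = s(14) = 18.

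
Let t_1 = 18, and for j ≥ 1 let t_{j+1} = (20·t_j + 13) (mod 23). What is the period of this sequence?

22

t_1 = 18, t_2 = 5, t_3 = 21, t_4 = 19, t_5 = 2, t_6 = 7, t_7 = 15, t_8 = 14, t_9 = 17, t_{10} = 8, t_{11} = 12, t_{12} = 0, t_{13} = 13, t_{14} = 20, t_{15} = 22, t_{16} = 16, t_{17} = 11, t_{18} = 3, t_{19} = 4, t_{20} = 1, t_{21} = 10, t_{22} = 6, t_{23} = 18.
Since t_{23} = t_1 = 18, the sequence is periodic with period 22.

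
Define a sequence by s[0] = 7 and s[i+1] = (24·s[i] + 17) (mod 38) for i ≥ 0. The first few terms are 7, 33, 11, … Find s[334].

33

Listing terms: s[0] = 7,  s[1] = 33,  s[2] = 11,  s[3] = 15,  s[4] = 35,  s[5] = 21,  s[6] = 27,  s[7] = 19,  s[8] = 17,  s[9] = 7.
The sequence repeats with period 9.
(334 - 0) mod 9 = 1, so s[334] = s[1] = 33.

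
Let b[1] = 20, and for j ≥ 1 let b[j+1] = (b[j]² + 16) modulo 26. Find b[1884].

12

Computing terms: b[1] = 20; b[2] = 0; b[3] = 16; b[4] = 12; b[5] = 4; b[6] = 6; b[7] = 0.
Since b[7] = b[2] = 0, the sequence is eventually periodic: after a pre-period of length 1 it cycles with period 5.
For j ≥ 2, b[j] depends only on (j - 2) mod 5. (1884 - 2) mod 5 = 2, so b[1884] = b[4] = 12.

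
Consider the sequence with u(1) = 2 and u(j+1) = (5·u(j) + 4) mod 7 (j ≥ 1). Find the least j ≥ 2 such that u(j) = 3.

Listing terms: u(1) = 2, u(2) = 0, u(3) = 4, u(4) = 3, u(5) = 5, u(6) = 1, u(7) = 2.
Since u(7) = u(1) = 2, the sequence is periodic with period 6.
The value 3 first appears (with j ≥ 2) at u(4).

4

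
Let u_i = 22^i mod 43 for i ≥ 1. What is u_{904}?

Listing terms: u_1 = 22; u_2 = 11; u_3 = 27; u_4 = 35; u_5 = 39; u_6 = 41; u_7 = 42; u_8 = 21; u_9 = 32; u_{10} = 16; u_{11} = 8; u_{12} = 4; u_{13} = 2; u_{14} = 1; u_{15} = 22.
The sequence repeats with period 14.
So u_{904} = u_{1 + ((904-1) mod 14)} = u_8 = 21.

21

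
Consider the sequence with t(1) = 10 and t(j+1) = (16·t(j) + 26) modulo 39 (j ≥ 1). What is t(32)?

t(1) = 10,  t(2) = 30,  t(3) = 38,  t(4) = 10.
The sequence repeats with period 3.
So t(32) = t(1 + ((32-1) mod 3)) = t(2) = 30.

30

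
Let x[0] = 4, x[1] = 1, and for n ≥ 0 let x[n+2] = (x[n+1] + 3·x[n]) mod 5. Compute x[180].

1

We have x[0] = 4; x[1] = 1; x[2] = 3; x[3] = 1; x[4] = 0; x[5] = 3; x[6] = 3; x[7] = 2; x[8] = 1; x[9] = 2; x[10] = 0; x[11] = 1; x[12] = 1; x[13] = 4; x[14] = 2; x[15] = 4; x[16] = 0; x[17] = 2; x[18] = 2; x[19] = 3; x[20] = 4; x[21] = 3; x[22] = 0; x[23] = 4; x[24] = 4; x[25] = 1.
The sequence repeats with period 24.
So x[180] = x[0 + ((180-0) mod 24)] = x[12] = 1.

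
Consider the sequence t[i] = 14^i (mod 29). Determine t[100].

We have t[0] = 1, t[1] = 14, t[2] = 22, t[3] = 18, t[4] = 20, t[5] = 19, t[6] = 5, t[7] = 12, t[8] = 23, t[9] = 3, t[10] = 13, t[11] = 8, t[12] = 25, t[13] = 2, t[14] = 28, t[15] = 15, t[16] = 7, t[17] = 11, t[18] = 9, t[19] = 10, t[20] = 24, t[21] = 17, t[22] = 6, t[23] = 26, t[24] = 16, t[25] = 21, t[26] = 4, t[27] = 27, t[28] = 1.
Since t[28] = t[0] = 1, the sequence is periodic with period 28.
(100 - 0) mod 28 = 16, so t[100] = t[16] = 7.

7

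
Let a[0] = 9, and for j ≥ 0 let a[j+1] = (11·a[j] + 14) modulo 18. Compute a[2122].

3

a[0] = 9,  a[1] = 5,  a[2] = 15,  a[3] = 17,  a[4] = 3,  a[5] = 11,  a[6] = 9.
Since a[6] = a[0] = 9, the sequence is periodic with period 6.
(2122 - 0) mod 6 = 4, so a[2122] = a[4] = 3.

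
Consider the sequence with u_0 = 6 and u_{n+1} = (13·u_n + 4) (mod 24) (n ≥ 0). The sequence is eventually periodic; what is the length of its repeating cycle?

We have u_0 = 6, u_1 = 10, u_2 = 14, u_3 = 18, u_4 = 22, u_5 = 2, u_6 = 6.
Since u_6 = u_0 = 6, the sequence is periodic with period 6.

6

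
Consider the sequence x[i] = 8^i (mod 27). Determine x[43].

8

x[0] = 1; x[1] = 8; x[2] = 10; x[3] = 26; x[4] = 19; x[5] = 17; x[6] = 1.
The sequence repeats with period 6.
(43 - 0) mod 6 = 1, so x[43] = x[1] = 8.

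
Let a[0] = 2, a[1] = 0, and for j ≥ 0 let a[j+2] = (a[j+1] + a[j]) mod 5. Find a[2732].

a[0] = 2,  a[1] = 0,  a[2] = 2,  a[3] = 2,  a[4] = 4,  a[5] = 1,  a[6] = 0,  a[7] = 1,  a[8] = 1,  a[9] = 2,  a[10] = 3,  a[11] = 0,  a[12] = 3,  a[13] = 3,  a[14] = 1,  a[15] = 4,  a[16] = 0,  a[17] = 4,  a[18] = 4,  a[19] = 3,  a[20] = 2,  a[21] = 0.
Since (a[20], a[21]) = (a[0], a[1]) = (2, 0) (two consecutive terms determine the rest), the sequence is periodic with period 20.
(2732 - 0) mod 20 = 12, so a[2732] = a[12] = 3.

3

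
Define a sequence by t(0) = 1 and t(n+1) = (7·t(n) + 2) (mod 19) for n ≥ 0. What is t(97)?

9

Computing terms: t(0) = 1; t(1) = 9; t(2) = 8; t(3) = 1.
The sequence repeats with period 3.
(97 - 0) mod 3 = 1, so t(97) = t(1) = 9.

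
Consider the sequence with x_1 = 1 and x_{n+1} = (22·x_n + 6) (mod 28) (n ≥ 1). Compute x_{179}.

x_1 = 1,  x_2 = 0,  x_3 = 6,  x_4 = 26,  x_5 = 18,  x_6 = 10,  x_7 = 2,  x_8 = 22,  x_9 = 14,  x_{10} = 6.
Since x_{10} = x_3 = 6, the sequence is eventually periodic: after a pre-period of length 2 it cycles with period 7.
For n ≥ 3, x_n depends only on (n - 3) mod 7. (179 - 3) mod 7 = 1, so x_{179} = x_4 = 26.

26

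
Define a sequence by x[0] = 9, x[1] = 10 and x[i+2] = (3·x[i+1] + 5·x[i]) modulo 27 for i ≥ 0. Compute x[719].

2

Listing terms: x[0] = 9, x[1] = 10, x[2] = 21, x[3] = 5, x[4] = 12, x[5] = 7, x[6] = 0, x[7] = 8, x[8] = 24, x[9] = 4, x[10] = 24, x[11] = 11, x[12] = 18, x[13] = 1, x[14] = 12, x[15] = 14, x[16] = 21, x[17] = 25, x[18] = 18, x[19] = 17, x[20] = 6, x[21] = 22, x[22] = 15, x[23] = 20, x[24] = 0, x[25] = 19, x[26] = 3, x[27] = 23, x[28] = 3, x[29] = 16, x[30] = 9, x[31] = 26, x[32] = 15, x[33] = 13, x[34] = 6, x[35] = 2, x[36] = 9, x[37] = 10.
The sequence repeats with period 36.
So x[719] = x[0 + ((719-0) mod 36)] = x[35] = 2.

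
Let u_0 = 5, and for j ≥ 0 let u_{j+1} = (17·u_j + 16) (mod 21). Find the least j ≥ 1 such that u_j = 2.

Listing terms: u_0 = 5, u_1 = 17, u_2 = 11, u_3 = 14, u_4 = 2, u_5 = 8, u_6 = 5.
The sequence repeats with period 6.
The value 2 first appears (with j ≥ 1) at u_4.

4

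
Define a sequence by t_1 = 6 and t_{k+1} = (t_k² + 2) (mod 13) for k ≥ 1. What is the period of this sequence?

We have t_1 = 6,  t_2 = 12,  t_3 = 3,  t_4 = 11,  t_5 = 6.
The sequence repeats with period 4.

4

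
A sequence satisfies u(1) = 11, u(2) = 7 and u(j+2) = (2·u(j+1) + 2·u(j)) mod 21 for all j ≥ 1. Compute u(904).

2

We have u(1) = 11; u(2) = 7; u(3) = 15; u(4) = 2; u(5) = 13; u(6) = 9; u(7) = 2; u(8) = 1; u(9) = 6; u(10) = 14; u(11) = 19; u(12) = 3; u(13) = 2; u(14) = 10; u(15) = 3; u(16) = 5; u(17) = 16; u(18) = 0; u(19) = 11; u(20) = 1; u(21) = 3; u(22) = 8; u(23) = 1; u(24) = 18; u(25) = 17; u(26) = 7; u(27) = 6; u(28) = 5; u(29) = 1; u(30) = 12; u(31) = 5; u(32) = 13; u(33) = 15; u(34) = 14; u(35) = 16; u(36) = 18; u(37) = 5; u(38) = 4; u(39) = 18; u(40) = 2; u(41) = 19; u(42) = 0; u(43) = 17; u(44) = 13; u(45) = 18; u(46) = 20; u(47) = 13; u(48) = 3; u(49) = 11; u(50) = 7.
The sequence repeats with period 48.
(904 - 1) mod 48 = 39, so u(904) = u(40) = 2.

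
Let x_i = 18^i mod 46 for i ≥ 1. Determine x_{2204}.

4

Listing terms: x_1 = 18,  x_2 = 2,  x_3 = 36,  x_4 = 4,  x_5 = 26,  x_6 = 8,  x_7 = 6,  x_8 = 16,  x_9 = 12,  x_{10} = 32,  x_{11} = 24,  x_{12} = 18.
The sequence repeats with period 11.
So x_{2204} = x_{1 + ((2204-1) mod 11)} = x_4 = 4.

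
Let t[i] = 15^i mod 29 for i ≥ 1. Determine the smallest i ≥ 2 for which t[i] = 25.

We have t[1] = 15, t[2] = 22, t[3] = 11, t[4] = 20, t[5] = 10, t[6] = 5, t[7] = 17, t[8] = 23, t[9] = 26, t[10] = 13, t[11] = 21, t[12] = 25, t[13] = 27, t[14] = 28, t[15] = 14, t[16] = 7, t[17] = 18, t[18] = 9, t[19] = 19, t[20] = 24, t[21] = 12, t[22] = 6, t[23] = 3, t[24] = 16, t[25] = 8, t[26] = 4, t[27] = 2, t[28] = 1, t[29] = 15.
The sequence repeats with period 28.
The value 25 first appears (with i ≥ 2) at t[12].

12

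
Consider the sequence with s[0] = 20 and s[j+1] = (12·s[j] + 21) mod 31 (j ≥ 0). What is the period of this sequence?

We have s[0] = 20, s[1] = 13, s[2] = 22, s[3] = 6, s[4] = 0, s[5] = 21, s[6] = 25, s[7] = 11, s[8] = 29, s[9] = 28, s[10] = 16, s[11] = 27, s[12] = 4, s[13] = 7, s[14] = 12, s[15] = 10, s[16] = 17, s[17] = 8, s[18] = 24, s[19] = 30, s[20] = 9, s[21] = 5, s[22] = 19, s[23] = 1, s[24] = 2, s[25] = 14, s[26] = 3, s[27] = 26, s[28] = 23, s[29] = 18, s[30] = 20.
Since s[30] = s[0] = 20, the sequence is periodic with period 30.

30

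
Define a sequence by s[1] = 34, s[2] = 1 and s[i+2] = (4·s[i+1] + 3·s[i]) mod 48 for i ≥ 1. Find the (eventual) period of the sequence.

Computing terms: s[1] = 34,  s[2] = 1,  s[3] = 10,  s[4] = 43,  s[5] = 10,  s[6] = 25,  s[7] = 34,  s[8] = 19,  s[9] = 34,  s[10] = 1.
Since (s[9], s[10]) = (s[1], s[2]) = (34, 1) (two consecutive terms determine the rest), the sequence is periodic with period 8.

8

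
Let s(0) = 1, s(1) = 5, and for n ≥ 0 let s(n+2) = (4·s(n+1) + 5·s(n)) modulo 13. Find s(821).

Computing terms: s(0) = 1; s(1) = 5; s(2) = 12; s(3) = 8; s(4) = 1; s(5) = 5.
The sequence repeats with period 4.
(821 - 0) mod 4 = 1, so s(821) = s(1) = 5.

5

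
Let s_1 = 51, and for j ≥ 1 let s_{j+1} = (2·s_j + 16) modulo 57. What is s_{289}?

We have s_1 = 51; s_2 = 4; s_3 = 24; s_4 = 7; s_5 = 30; s_6 = 19; s_7 = 54; s_8 = 10; s_9 = 36; s_{10} = 31; s_{11} = 21; s_{12} = 1; s_{13} = 18; s_{14} = 52; s_{15} = 6; s_{16} = 28; s_{17} = 15; s_{18} = 46; s_{19} = 51.
The sequence repeats with period 18.
(289 - 1) mod 18 = 0, so s_{289} = s_1 = 51.

51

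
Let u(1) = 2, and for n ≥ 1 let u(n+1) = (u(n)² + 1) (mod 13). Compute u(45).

2

u(1) = 2,  u(2) = 5,  u(3) = 0,  u(4) = 1,  u(5) = 2.
The sequence repeats with period 4.
(45 - 1) mod 4 = 0, so u(45) = u(1) = 2.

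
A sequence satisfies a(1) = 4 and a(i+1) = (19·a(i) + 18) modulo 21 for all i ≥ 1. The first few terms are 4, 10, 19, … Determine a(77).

We have a(1) = 4,  a(2) = 10,  a(3) = 19,  a(4) = 1,  a(5) = 16,  a(6) = 7,  a(7) = 4.
Since a(7) = a(1) = 4, the sequence is periodic with period 6.
(77 - 1) mod 6 = 4, so a(77) = a(5) = 16.

16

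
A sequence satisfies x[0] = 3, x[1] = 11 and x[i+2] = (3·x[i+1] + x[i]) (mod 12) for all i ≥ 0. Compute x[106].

We have x[0] = 3, x[1] = 11, x[2] = 0, x[3] = 11, x[4] = 9, x[5] = 2, x[6] = 3, x[7] = 11.
Since (x[6], x[7]) = (x[0], x[1]) = (3, 11) (two consecutive terms determine the rest), the sequence is periodic with period 6.
(106 - 0) mod 6 = 4, so x[106] = x[4] = 9.

9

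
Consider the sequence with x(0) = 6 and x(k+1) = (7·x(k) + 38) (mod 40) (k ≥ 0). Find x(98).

38

Listing terms: x(0) = 6, x(1) = 0, x(2) = 38, x(3) = 24, x(4) = 6.
The sequence repeats with period 4.
So x(98) = x(0 + ((98-0) mod 4)) = x(2) = 38.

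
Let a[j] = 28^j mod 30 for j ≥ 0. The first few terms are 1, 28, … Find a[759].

a[0] = 1; a[1] = 28; a[2] = 4; a[3] = 22; a[4] = 16; a[5] = 28.
Since a[5] = a[1] = 28, the sequence is eventually periodic: after a pre-period of length 1 it cycles with period 4.
For j ≥ 1, a[j] depends only on (j - 1) mod 4. (759 - 1) mod 4 = 2, so a[759] = a[3] = 22.

22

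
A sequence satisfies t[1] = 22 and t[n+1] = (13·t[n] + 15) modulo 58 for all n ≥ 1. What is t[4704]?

5

Computing terms: t[1] = 22; t[2] = 11; t[3] = 42; t[4] = 39; t[5] = 0; t[6] = 15; t[7] = 36; t[8] = 19; t[9] = 30; t[10] = 57; t[11] = 2; t[12] = 41; t[13] = 26; t[14] = 5; t[15] = 22.
Since t[15] = t[1] = 22, the sequence is periodic with period 14.
So t[4704] = t[1 + ((4704-1) mod 14)] = t[14] = 5.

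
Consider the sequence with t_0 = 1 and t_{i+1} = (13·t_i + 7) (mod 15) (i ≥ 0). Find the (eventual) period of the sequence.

12

Computing terms: t_0 = 1; t_1 = 5; t_2 = 12; t_3 = 13; t_4 = 11; t_5 = 0; t_6 = 7; t_7 = 8; t_8 = 6; t_9 = 10; t_{10} = 2; t_{11} = 3; t_{12} = 1.
The sequence repeats with period 12.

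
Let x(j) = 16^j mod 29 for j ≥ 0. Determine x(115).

We have x(0) = 1,  x(1) = 16,  x(2) = 24,  x(3) = 7,  x(4) = 25,  x(5) = 23,  x(6) = 20,  x(7) = 1.
Since x(7) = x(0) = 1, the sequence is periodic with period 7.
So x(115) = x(0 + ((115-0) mod 7)) = x(3) = 7.

7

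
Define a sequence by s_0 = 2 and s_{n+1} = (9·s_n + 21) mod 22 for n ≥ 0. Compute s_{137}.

s_0 = 2; s_1 = 17; s_2 = 20; s_3 = 3; s_4 = 4; s_5 = 13; s_6 = 6; s_7 = 9; s_8 = 14; s_9 = 15; s_{10} = 2.
The sequence repeats with period 10.
(137 - 0) mod 10 = 7, so s_{137} = s_7 = 9.

9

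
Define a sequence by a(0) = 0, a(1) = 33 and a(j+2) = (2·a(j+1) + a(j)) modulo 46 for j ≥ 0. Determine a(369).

37

Computing terms: a(0) = 0; a(1) = 33; a(2) = 20; a(3) = 27; a(4) = 28; a(5) = 37; a(6) = 10; a(7) = 11; a(8) = 32; a(9) = 29; a(10) = 44; a(11) = 25; a(12) = 2; a(13) = 29; a(14) = 14; a(15) = 11; a(16) = 36; a(17) = 37; a(18) = 18; a(19) = 27; a(20) = 26; a(21) = 33; a(22) = 0; a(23) = 33.
The sequence repeats with period 22.
(369 - 0) mod 22 = 17, so a(369) = a(17) = 37.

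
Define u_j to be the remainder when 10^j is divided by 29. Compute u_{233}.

u_0 = 1,  u_1 = 10,  u_2 = 13,  u_3 = 14,  u_4 = 24,  u_5 = 8,  u_6 = 22,  u_7 = 17,  u_8 = 25,  u_9 = 18,  u_{10} = 6,  u_{11} = 2,  u_{12} = 20,  u_{13} = 26,  u_{14} = 28,  u_{15} = 19,  u_{16} = 16,  u_{17} = 15,  u_{18} = 5,  u_{19} = 21,  u_{20} = 7,  u_{21} = 12,  u_{22} = 4,  u_{23} = 11,  u_{24} = 23,  u_{25} = 27,  u_{26} = 9,  u_{27} = 3,  u_{28} = 1.
Since u_{28} = u_0 = 1, the sequence is periodic with period 28.
So u_{233} = u_{0 + ((233-0) mod 28)} = u_9 = 18.

18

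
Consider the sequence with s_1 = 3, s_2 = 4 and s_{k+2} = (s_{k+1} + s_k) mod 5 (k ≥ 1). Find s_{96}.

Computing terms: s_1 = 3, s_2 = 4, s_3 = 2, s_4 = 1, s_5 = 3, s_6 = 4.
Since (s_5, s_6) = (s_1, s_2) = (3, 4) (two consecutive terms determine the rest), the sequence is periodic with period 4.
So s_{96} = s_{1 + ((96-1) mod 4)} = s_4 = 1.

1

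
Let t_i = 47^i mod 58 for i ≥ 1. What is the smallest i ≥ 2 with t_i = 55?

Computing terms: t_1 = 47,  t_2 = 5,  t_3 = 3,  t_4 = 25,  t_5 = 15,  t_6 = 9,  t_7 = 17,  t_8 = 45,  t_9 = 27,  t_{10} = 51,  t_{11} = 19,  t_{12} = 23,  t_{13} = 37,  t_{14} = 57,  t_{15} = 11,  t_{16} = 53,  t_{17} = 55,  t_{18} = 33,  t_{19} = 43,  t_{20} = 49,  t_{21} = 41,  t_{22} = 13,  t_{23} = 31,  t_{24} = 7,  t_{25} = 39,  t_{26} = 35,  t_{27} = 21,  t_{28} = 1,  t_{29} = 47.
The sequence repeats with period 28.
The value 55 first appears (with i ≥ 2) at t_{17}.

17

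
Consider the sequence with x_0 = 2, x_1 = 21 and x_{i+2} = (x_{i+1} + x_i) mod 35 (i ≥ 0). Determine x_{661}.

6

x_0 = 2,  x_1 = 21,  x_2 = 23,  x_3 = 9,  x_4 = 32,  x_5 = 6,  x_6 = 3,  x_7 = 9,  x_8 = 12,  x_9 = 21,  x_{10} = 33,  x_{11} = 19,  x_{12} = 17,  x_{13} = 1,  x_{14} = 18,  x_{15} = 19,  x_{16} = 2,  x_{17} = 21.
Since (x_{16}, x_{17}) = (x_0, x_1) = (2, 21) (two consecutive terms determine the rest), the sequence is periodic with period 16.
(661 - 0) mod 16 = 5, so x_{661} = x_5 = 6.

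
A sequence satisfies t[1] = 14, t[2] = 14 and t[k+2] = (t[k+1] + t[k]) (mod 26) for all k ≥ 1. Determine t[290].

Computing terms: t[1] = 14, t[2] = 14, t[3] = 2, t[4] = 16, t[5] = 18, t[6] = 8, t[7] = 0, t[8] = 8, t[9] = 8, t[10] = 16, t[11] = 24, t[12] = 14, t[13] = 12, t[14] = 0, t[15] = 12, t[16] = 12, t[17] = 24, t[18] = 10, t[19] = 8, t[20] = 18, t[21] = 0, t[22] = 18, t[23] = 18, t[24] = 10, t[25] = 2, t[26] = 12, t[27] = 14, t[28] = 0, t[29] = 14, t[30] = 14.
The sequence repeats with period 28.
So t[290] = t[1 + ((290-1) mod 28)] = t[10] = 16.

16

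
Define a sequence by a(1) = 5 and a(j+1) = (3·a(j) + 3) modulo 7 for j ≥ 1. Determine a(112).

Computing terms: a(1) = 5,  a(2) = 4,  a(3) = 1,  a(4) = 6,  a(5) = 0,  a(6) = 3,  a(7) = 5.
Since a(7) = a(1) = 5, the sequence is periodic with period 6.
So a(112) = a(1 + ((112-1) mod 6)) = a(4) = 6.

6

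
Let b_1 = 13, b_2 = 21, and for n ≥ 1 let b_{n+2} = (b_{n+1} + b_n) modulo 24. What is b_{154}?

Computing terms: b_1 = 13,  b_2 = 21,  b_3 = 10,  b_4 = 7,  b_5 = 17,  b_6 = 0,  b_7 = 17,  b_8 = 17,  b_9 = 10,  b_{10} = 3,  b_{11} = 13,  b_{12} = 16,  b_{13} = 5,  b_{14} = 21,  b_{15} = 2,  b_{16} = 23,  b_{17} = 1,  b_{18} = 0,  b_{19} = 1,  b_{20} = 1,  b_{21} = 2,  b_{22} = 3,  b_{23} = 5,  b_{24} = 8,  b_{25} = 13,  b_{26} = 21.
Since (b_{25}, b_{26}) = (b_1, b_2) = (13, 21) (two consecutive terms determine the rest), the sequence is periodic with period 24.
(154 - 1) mod 24 = 9, so b_{154} = b_{10} = 3.

3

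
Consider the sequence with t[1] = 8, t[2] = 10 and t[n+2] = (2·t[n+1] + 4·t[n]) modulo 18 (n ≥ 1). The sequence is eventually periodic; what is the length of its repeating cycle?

24

Computing terms: t[1] = 8; t[2] = 10; t[3] = 16; t[4] = 0; t[5] = 10; t[6] = 2; t[7] = 8; t[8] = 6; t[9] = 8; t[10] = 4; t[11] = 4; t[12] = 6; t[13] = 10; t[14] = 8; t[15] = 2; t[16] = 0; t[17] = 8; t[18] = 16; t[19] = 10; t[20] = 12; t[21] = 10; t[22] = 14; t[23] = 14; t[24] = 12; t[25] = 8; t[26] = 10.
The sequence repeats with period 24.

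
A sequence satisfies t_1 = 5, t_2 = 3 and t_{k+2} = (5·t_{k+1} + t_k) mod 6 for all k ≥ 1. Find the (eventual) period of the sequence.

Computing terms: t_1 = 5, t_2 = 3, t_3 = 2, t_4 = 1, t_5 = 1, t_6 = 0, t_7 = 1, t_8 = 5, t_9 = 2, t_{10} = 3, t_{11} = 5, t_{12} = 4, t_{13} = 1, t_{14} = 3, t_{15} = 4, t_{16} = 5, t_{17} = 5, t_{18} = 0, t_{19} = 5, t_{20} = 1, t_{21} = 4, t_{22} = 3, t_{23} = 1, t_{24} = 2, t_{25} = 5, t_{26} = 3.
Since (t_{25}, t_{26}) = (t_1, t_2) = (5, 3) (two consecutive terms determine the rest), the sequence is periodic with period 24.

24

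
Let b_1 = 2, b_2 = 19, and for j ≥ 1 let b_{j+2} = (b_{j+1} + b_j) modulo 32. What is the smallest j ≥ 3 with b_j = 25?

11

We have b_1 = 2, b_2 = 19, b_3 = 21, b_4 = 8, b_5 = 29, b_6 = 5, b_7 = 2, b_8 = 7, b_9 = 9, b_{10} = 16, b_{11} = 25, b_{12} = 9, b_{13} = 2, b_{14} = 11, b_{15} = 13, b_{16} = 24, b_{17} = 5, b_{18} = 29, b_{19} = 2, b_{20} = 31, b_{21} = 1, b_{22} = 0, b_{23} = 1, b_{24} = 1, b_{25} = 2, b_{26} = 3, b_{27} = 5, b_{28} = 8, b_{29} = 13, b_{30} = 21, b_{31} = 2, b_{32} = 23, b_{33} = 25, b_{34} = 16, b_{35} = 9, b_{36} = 25, b_{37} = 2, b_{38} = 27, b_{39} = 29, b_{40} = 24, b_{41} = 21, b_{42} = 13, b_{43} = 2, b_{44} = 15, b_{45} = 17, b_{46} = 0, b_{47} = 17, b_{48} = 17, b_{49} = 2, b_{50} = 19.
Since (b_{49}, b_{50}) = (b_1, b_2) = (2, 19) (two consecutive terms determine the rest), the sequence is periodic with period 48.
The value 25 first appears (with j ≥ 3) at b_{11}.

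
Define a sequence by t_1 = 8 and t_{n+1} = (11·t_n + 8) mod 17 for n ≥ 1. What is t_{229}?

t_1 = 8; t_2 = 11; t_3 = 10; t_4 = 16; t_5 = 14; t_6 = 9; t_7 = 5; t_8 = 12; t_9 = 4; t_{10} = 1; t_{11} = 2; t_{12} = 13; t_{13} = 15; t_{14} = 3; t_{15} = 7; t_{16} = 0; t_{17} = 8.
The sequence repeats with period 16.
So t_{229} = t_{1 + ((229-1) mod 16)} = t_5 = 14.

14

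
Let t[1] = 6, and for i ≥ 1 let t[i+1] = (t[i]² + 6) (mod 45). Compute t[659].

t[1] = 6, t[2] = 42, t[3] = 15, t[4] = 6.
Since t[4] = t[1] = 6, the sequence is periodic with period 3.
(659 - 1) mod 3 = 1, so t[659] = t[2] = 42.

42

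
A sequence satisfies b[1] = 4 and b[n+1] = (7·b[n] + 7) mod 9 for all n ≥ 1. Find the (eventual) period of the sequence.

b[1] = 4, b[2] = 8, b[3] = 0, b[4] = 7, b[5] = 2, b[6] = 3, b[7] = 1, b[8] = 5, b[9] = 6, b[10] = 4.
Since b[10] = b[1] = 4, the sequence is periodic with period 9.

9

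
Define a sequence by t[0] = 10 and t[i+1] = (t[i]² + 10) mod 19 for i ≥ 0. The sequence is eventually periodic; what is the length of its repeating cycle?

7

Computing terms: t[0] = 10; t[1] = 15; t[2] = 7; t[3] = 2; t[4] = 14; t[5] = 16; t[6] = 0; t[7] = 10.
Since t[7] = t[0] = 10, the sequence is periodic with period 7.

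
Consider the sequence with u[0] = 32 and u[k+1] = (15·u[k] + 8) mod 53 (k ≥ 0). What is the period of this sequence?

u[0] = 32,  u[1] = 11,  u[2] = 14,  u[3] = 6,  u[4] = 45,  u[5] = 47,  u[6] = 24,  u[7] = 50,  u[8] = 16,  u[9] = 36,  u[10] = 18,  u[11] = 13,  u[12] = 44,  u[13] = 32.
The sequence repeats with period 13.

13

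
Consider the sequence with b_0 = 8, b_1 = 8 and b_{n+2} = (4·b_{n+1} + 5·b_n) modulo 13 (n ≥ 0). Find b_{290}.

Listing terms: b_0 = 8; b_1 = 8; b_2 = 7; b_3 = 3; b_4 = 8; b_5 = 8.
Since (b_4, b_5) = (b_0, b_1) = (8, 8) (two consecutive terms determine the rest), the sequence is periodic with period 4.
(290 - 0) mod 4 = 2, so b_{290} = b_2 = 7.

7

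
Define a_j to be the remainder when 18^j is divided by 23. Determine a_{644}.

8

Listing terms: a_1 = 18,  a_2 = 2,  a_3 = 13,  a_4 = 4,  a_5 = 3,  a_6 = 8,  a_7 = 6,  a_8 = 16,  a_9 = 12,  a_{10} = 9,  a_{11} = 1,  a_{12} = 18.
The sequence repeats with period 11.
(644 - 1) mod 11 = 5, so a_{644} = a_6 = 8.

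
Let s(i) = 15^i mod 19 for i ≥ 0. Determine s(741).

12

Computing terms: s(0) = 1,  s(1) = 15,  s(2) = 16,  s(3) = 12,  s(4) = 9,  s(5) = 2,  s(6) = 11,  s(7) = 13,  s(8) = 5,  s(9) = 18,  s(10) = 4,  s(11) = 3,  s(12) = 7,  s(13) = 10,  s(14) = 17,  s(15) = 8,  s(16) = 6,  s(17) = 14,  s(18) = 1.
Since s(18) = s(0) = 1, the sequence is periodic with period 18.
(741 - 0) mod 18 = 3, so s(741) = s(3) = 12.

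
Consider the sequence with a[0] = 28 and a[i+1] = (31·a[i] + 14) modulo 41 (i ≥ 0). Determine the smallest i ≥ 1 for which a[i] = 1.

a[0] = 28; a[1] = 21; a[2] = 9; a[3] = 6; a[4] = 36; a[5] = 23; a[6] = 30; a[7] = 1; a[8] = 4; a[9] = 15; a[10] = 28.
The sequence repeats with period 10.
The value 1 first appears (with i ≥ 1) at a[7].

7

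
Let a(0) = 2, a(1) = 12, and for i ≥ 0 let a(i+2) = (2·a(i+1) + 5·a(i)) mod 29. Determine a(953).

12

Computing terms: a(0) = 2; a(1) = 12; a(2) = 5; a(3) = 12; a(4) = 20; a(5) = 13; a(6) = 10; a(7) = 27; a(8) = 17; a(9) = 24; a(10) = 17; a(11) = 9; a(12) = 16; a(13) = 19; a(14) = 2; a(15) = 12.
Since (a(14), a(15)) = (a(0), a(1)) = (2, 12) (two consecutive terms determine the rest), the sequence is periodic with period 14.
(953 - 0) mod 14 = 1, so a(953) = a(1) = 12.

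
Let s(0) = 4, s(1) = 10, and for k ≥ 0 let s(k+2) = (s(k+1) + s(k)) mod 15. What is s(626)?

5

We have s(0) = 4; s(1) = 10; s(2) = 14; s(3) = 9; s(4) = 8; s(5) = 2; s(6) = 10; s(7) = 12; s(8) = 7; s(9) = 4; s(10) = 11; s(11) = 0; s(12) = 11; s(13) = 11; s(14) = 7; s(15) = 3; s(16) = 10; s(17) = 13; s(18) = 8; s(19) = 6; s(20) = 14; s(21) = 5; s(22) = 4; s(23) = 9; s(24) = 13; s(25) = 7; s(26) = 5; s(27) = 12; s(28) = 2; s(29) = 14; s(30) = 1; s(31) = 0; s(32) = 1; s(33) = 1; s(34) = 2; s(35) = 3; s(36) = 5; s(37) = 8; s(38) = 13; s(39) = 6; s(40) = 4; s(41) = 10.
The sequence repeats with period 40.
(626 - 0) mod 40 = 26, so s(626) = s(26) = 5.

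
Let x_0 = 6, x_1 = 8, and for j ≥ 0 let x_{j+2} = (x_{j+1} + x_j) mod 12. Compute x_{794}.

We have x_0 = 6, x_1 = 8, x_2 = 2, x_3 = 10, x_4 = 0, x_5 = 10, x_6 = 10, x_7 = 8, x_8 = 6, x_9 = 2, x_{10} = 8, x_{11} = 10, x_{12} = 6, x_{13} = 4, x_{14} = 10, x_{15} = 2, x_{16} = 0, x_{17} = 2, x_{18} = 2, x_{19} = 4, x_{20} = 6, x_{21} = 10, x_{22} = 4, x_{23} = 2, x_{24} = 6, x_{25} = 8.
Since (x_{24}, x_{25}) = (x_0, x_1) = (6, 8) (two consecutive terms determine the rest), the sequence is periodic with period 24.
So x_{794} = x_{0 + ((794-0) mod 24)} = x_2 = 2.

2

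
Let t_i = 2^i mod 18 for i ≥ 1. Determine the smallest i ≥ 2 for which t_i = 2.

We have t_1 = 2; t_2 = 4; t_3 = 8; t_4 = 16; t_5 = 14; t_6 = 10; t_7 = 2.
The sequence repeats with period 6.
The value 2 next appears (with i ≥ 2) at t_7.

7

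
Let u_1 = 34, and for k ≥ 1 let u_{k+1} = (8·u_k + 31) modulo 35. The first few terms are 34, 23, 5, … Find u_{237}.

14

Listing terms: u_1 = 34, u_2 = 23, u_3 = 5, u_4 = 1, u_5 = 4, u_6 = 28, u_7 = 10, u_8 = 6, u_9 = 9, u_{10} = 33, u_{11} = 15, u_{12} = 11, u_{13} = 14, u_{14} = 3, u_{15} = 20, u_{16} = 16, u_{17} = 19, u_{18} = 8, u_{19} = 25, u_{20} = 21, u_{21} = 24, u_{22} = 13, u_{23} = 30, u_{24} = 26, u_{25} = 29, u_{26} = 18, u_{27} = 0, u_{28} = 31, u_{29} = 34.
The sequence repeats with period 28.
So u_{237} = u_{1 + ((237-1) mod 28)} = u_{13} = 14.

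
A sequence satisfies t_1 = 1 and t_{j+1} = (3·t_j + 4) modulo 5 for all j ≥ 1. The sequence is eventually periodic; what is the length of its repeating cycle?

We have t_1 = 1, t_2 = 2, t_3 = 0, t_4 = 4, t_5 = 1.
Since t_5 = t_1 = 1, the sequence is periodic with period 4.

4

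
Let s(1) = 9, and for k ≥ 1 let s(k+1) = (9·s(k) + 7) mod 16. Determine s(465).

9

Listing terms: s(1) = 9, s(2) = 8, s(3) = 15, s(4) = 14, s(5) = 5, s(6) = 4, s(7) = 11, s(8) = 10, s(9) = 1, s(10) = 0, s(11) = 7, s(12) = 6, s(13) = 13, s(14) = 12, s(15) = 3, s(16) = 2, s(17) = 9.
Since s(17) = s(1) = 9, the sequence is periodic with period 16.
(465 - 1) mod 16 = 0, so s(465) = s(1) = 9.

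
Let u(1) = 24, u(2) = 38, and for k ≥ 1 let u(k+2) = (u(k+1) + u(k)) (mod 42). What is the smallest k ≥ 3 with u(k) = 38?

Listing terms: u(1) = 24; u(2) = 38; u(3) = 20; u(4) = 16; u(5) = 36; u(6) = 10; u(7) = 4; u(8) = 14; u(9) = 18; u(10) = 32; u(11) = 8; u(12) = 40; u(13) = 6; u(14) = 4; u(15) = 10; u(16) = 14; u(17) = 24; u(18) = 38.
Since (u(17), u(18)) = (u(1), u(2)) = (24, 38) (two consecutive terms determine the rest), the sequence is periodic with period 16.
The value 38 next appears (with k ≥ 3) at u(18).

18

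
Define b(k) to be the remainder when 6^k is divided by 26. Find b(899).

Listing terms: b(0) = 1; b(1) = 6; b(2) = 10; b(3) = 8; b(4) = 22; b(5) = 2; b(6) = 12; b(7) = 20; b(8) = 16; b(9) = 18; b(10) = 4; b(11) = 24; b(12) = 14; b(13) = 6.
Since b(13) = b(1) = 6, the sequence is eventually periodic: after a pre-period of length 1 it cycles with period 12.
For k ≥ 1, b(k) depends only on (k - 1) mod 12. (899 - 1) mod 12 = 10, so b(899) = b(11) = 24.

24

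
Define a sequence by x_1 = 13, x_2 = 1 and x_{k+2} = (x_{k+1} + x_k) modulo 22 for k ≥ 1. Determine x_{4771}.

We have x_1 = 13; x_2 = 1; x_3 = 14; x_4 = 15; x_5 = 7; x_6 = 0; x_7 = 7; x_8 = 7; x_9 = 14; x_{10} = 21; x_{11} = 13; x_{12} = 12; x_{13} = 3; x_{14} = 15; x_{15} = 18; x_{16} = 11; x_{17} = 7; x_{18} = 18; x_{19} = 3; x_{20} = 21; x_{21} = 2; x_{22} = 1; x_{23} = 3; x_{24} = 4; x_{25} = 7; x_{26} = 11; x_{27} = 18; x_{28} = 7; x_{29} = 3; x_{30} = 10; x_{31} = 13; x_{32} = 1.
The sequence repeats with period 30.
(4771 - 1) mod 30 = 0, so x_{4771} = x_1 = 13.

13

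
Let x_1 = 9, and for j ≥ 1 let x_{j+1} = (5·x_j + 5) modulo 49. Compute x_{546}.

x_1 = 9,  x_2 = 1,  x_3 = 10,  x_4 = 6,  x_5 = 35,  x_6 = 33,  x_7 = 23,  x_8 = 22,  x_9 = 17,  x_{10} = 41,  x_{11} = 14,  x_{12} = 26,  x_{13} = 37,  x_{14} = 43,  x_{15} = 24,  x_{16} = 27,  x_{17} = 42,  x_{18} = 19,  x_{19} = 2,  x_{20} = 15,  x_{21} = 31,  x_{22} = 13,  x_{23} = 21,  x_{24} = 12,  x_{25} = 16,  x_{26} = 36,  x_{27} = 38,  x_{28} = 48,  x_{29} = 0,  x_{30} = 5,  x_{31} = 30,  x_{32} = 8,  x_{33} = 45,  x_{34} = 34,  x_{35} = 28,  x_{36} = 47,  x_{37} = 44,  x_{38} = 29,  x_{39} = 3,  x_{40} = 20,  x_{41} = 7,  x_{42} = 40,  x_{43} = 9.
The sequence repeats with period 42.
(546 - 1) mod 42 = 41, so x_{546} = x_{42} = 40.

40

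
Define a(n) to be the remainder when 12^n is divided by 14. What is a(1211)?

10

Computing terms: a(1) = 12, a(2) = 4, a(3) = 6, a(4) = 2, a(5) = 10, a(6) = 8, a(7) = 12.
Since a(7) = a(1) = 12, the sequence is periodic with period 6.
(1211 - 1) mod 6 = 4, so a(1211) = a(5) = 10.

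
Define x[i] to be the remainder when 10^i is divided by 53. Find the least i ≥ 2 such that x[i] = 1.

We have x[1] = 10,  x[2] = 47,  x[3] = 46,  x[4] = 36,  x[5] = 42,  x[6] = 49,  x[7] = 13,  x[8] = 24,  x[9] = 28,  x[10] = 15,  x[11] = 44,  x[12] = 16,  x[13] = 1,  x[14] = 10.
Since x[14] = x[1] = 10, the sequence is periodic with period 13.
The value 1 first appears (with i ≥ 2) at x[13].

13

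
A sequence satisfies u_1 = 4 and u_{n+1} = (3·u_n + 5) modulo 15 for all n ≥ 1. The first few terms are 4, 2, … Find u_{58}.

Listing terms: u_1 = 4,  u_2 = 2,  u_3 = 11,  u_4 = 8,  u_5 = 14,  u_6 = 2.
Since u_6 = u_2 = 2, the sequence is eventually periodic: after a pre-period of length 1 it cycles with period 4.
For n ≥ 2, u_n depends only on (n - 2) mod 4. (58 - 2) mod 4 = 0, so u_{58} = u_2 = 2.

2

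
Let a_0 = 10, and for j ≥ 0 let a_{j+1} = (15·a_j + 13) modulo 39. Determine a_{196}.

4

a_0 = 10, a_1 = 7, a_2 = 1, a_3 = 28, a_4 = 4, a_5 = 34, a_6 = 16, a_7 = 19, a_8 = 25, a_9 = 37, a_{10} = 22, a_{11} = 31, a_{12} = 10.
Since a_{12} = a_0 = 10, the sequence is periodic with period 12.
(196 - 0) mod 12 = 4, so a_{196} = a_4 = 4.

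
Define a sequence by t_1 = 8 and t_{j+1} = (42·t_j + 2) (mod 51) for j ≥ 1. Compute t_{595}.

20

Listing terms: t_1 = 8,  t_2 = 32,  t_3 = 20,  t_4 = 26,  t_5 = 23,  t_6 = 50,  t_7 = 11,  t_8 = 5,  t_9 = 8.
The sequence repeats with period 8.
(595 - 1) mod 8 = 2, so t_{595} = t_3 = 20.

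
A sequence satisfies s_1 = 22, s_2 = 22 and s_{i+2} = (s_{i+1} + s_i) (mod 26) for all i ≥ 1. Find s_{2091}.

Computing terms: s_1 = 22; s_2 = 22; s_3 = 18; s_4 = 14; s_5 = 6; s_6 = 20; s_7 = 0; s_8 = 20; s_9 = 20; s_{10} = 14; s_{11} = 8; s_{12} = 22; s_{13} = 4; s_{14} = 0; s_{15} = 4; s_{16} = 4; s_{17} = 8; s_{18} = 12; s_{19} = 20; s_{20} = 6; s_{21} = 0; s_{22} = 6; s_{23} = 6; s_{24} = 12; s_{25} = 18; s_{26} = 4; s_{27} = 22; s_{28} = 0; s_{29} = 22; s_{30} = 22.
The sequence repeats with period 28.
So s_{2091} = s_{1 + ((2091-1) mod 28)} = s_{19} = 20.

20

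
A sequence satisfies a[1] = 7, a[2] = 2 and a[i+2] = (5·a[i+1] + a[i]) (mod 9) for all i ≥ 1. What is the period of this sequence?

8

a[1] = 7, a[2] = 2, a[3] = 8, a[4] = 6, a[5] = 2, a[6] = 7, a[7] = 1, a[8] = 3, a[9] = 7, a[10] = 2.
The sequence repeats with period 8.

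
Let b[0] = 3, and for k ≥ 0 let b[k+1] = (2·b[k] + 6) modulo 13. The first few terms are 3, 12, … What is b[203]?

b[0] = 3; b[1] = 12; b[2] = 4; b[3] = 1; b[4] = 8; b[5] = 9; b[6] = 11; b[7] = 2; b[8] = 10; b[9] = 0; b[10] = 6; b[11] = 5; b[12] = 3.
The sequence repeats with period 12.
(203 - 0) mod 12 = 11, so b[203] = b[11] = 5.

5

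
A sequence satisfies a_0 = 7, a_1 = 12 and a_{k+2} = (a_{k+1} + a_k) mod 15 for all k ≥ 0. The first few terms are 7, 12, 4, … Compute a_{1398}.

2

a_0 = 7, a_1 = 12, a_2 = 4, a_3 = 1, a_4 = 5, a_5 = 6, a_6 = 11, a_7 = 2, a_8 = 13, a_9 = 0, a_{10} = 13, a_{11} = 13, a_{12} = 11, a_{13} = 9, a_{14} = 5, a_{15} = 14, a_{16} = 4, a_{17} = 3, a_{18} = 7, a_{19} = 10, a_{20} = 2, a_{21} = 12, a_{22} = 14, a_{23} = 11, a_{24} = 10, a_{25} = 6, a_{26} = 1, a_{27} = 7, a_{28} = 8, a_{29} = 0, a_{30} = 8, a_{31} = 8, a_{32} = 1, a_{33} = 9, a_{34} = 10, a_{35} = 4, a_{36} = 14, a_{37} = 3, a_{38} = 2, a_{39} = 5, a_{40} = 7, a_{41} = 12.
Since (a_{40}, a_{41}) = (a_0, a_1) = (7, 12) (two consecutive terms determine the rest), the sequence is periodic with period 40.
(1398 - 0) mod 40 = 38, so a_{1398} = a_{38} = 2.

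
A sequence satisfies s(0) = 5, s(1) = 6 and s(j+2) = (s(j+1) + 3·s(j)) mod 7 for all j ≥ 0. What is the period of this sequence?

24

Listing terms: s(0) = 5,  s(1) = 6,  s(2) = 0,  s(3) = 4,  s(4) = 4,  s(5) = 2,  s(6) = 0,  s(7) = 6,  s(8) = 6,  s(9) = 3,  s(10) = 0,  s(11) = 2,  s(12) = 2,  s(13) = 1,  s(14) = 0,  s(15) = 3,  s(16) = 3,  s(17) = 5,  s(18) = 0,  s(19) = 1,  s(20) = 1,  s(21) = 4,  s(22) = 0,  s(23) = 5,  s(24) = 5,  s(25) = 6.
The sequence repeats with period 24.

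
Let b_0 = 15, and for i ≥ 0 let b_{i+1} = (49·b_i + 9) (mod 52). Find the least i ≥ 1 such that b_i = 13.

Computing terms: b_0 = 15, b_1 = 16, b_2 = 13, b_3 = 22, b_4 = 47, b_5 = 24, b_6 = 41, b_7 = 42, b_8 = 39, b_9 = 48, b_{10} = 21, b_{11} = 50, b_{12} = 15.
Since b_{12} = b_0 = 15, the sequence is periodic with period 12.
The value 13 first appears (with i ≥ 1) at b_2.

2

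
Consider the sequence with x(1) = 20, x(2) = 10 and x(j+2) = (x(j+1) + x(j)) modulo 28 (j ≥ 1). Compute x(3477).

We have x(1) = 20, x(2) = 10, x(3) = 2, x(4) = 12, x(5) = 14, x(6) = 26, x(7) = 12, x(8) = 10, x(9) = 22, x(10) = 4, x(11) = 26, x(12) = 2, x(13) = 0, x(14) = 2, x(15) = 2, x(16) = 4, x(17) = 6, x(18) = 10, x(19) = 16, x(20) = 26, x(21) = 14, x(22) = 12, x(23) = 26, x(24) = 10, x(25) = 8, x(26) = 18, x(27) = 26, x(28) = 16, x(29) = 14, x(30) = 2, x(31) = 16, x(32) = 18, x(33) = 6, x(34) = 24, x(35) = 2, x(36) = 26, x(37) = 0, x(38) = 26, x(39) = 26, x(40) = 24, x(41) = 22, x(42) = 18, x(43) = 12, x(44) = 2, x(45) = 14, x(46) = 16, x(47) = 2, x(48) = 18, x(49) = 20, x(50) = 10.
Since (x(49), x(50)) = (x(1), x(2)) = (20, 10) (two consecutive terms determine the rest), the sequence is periodic with period 48.
(3477 - 1) mod 48 = 20, so x(3477) = x(21) = 14.

14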